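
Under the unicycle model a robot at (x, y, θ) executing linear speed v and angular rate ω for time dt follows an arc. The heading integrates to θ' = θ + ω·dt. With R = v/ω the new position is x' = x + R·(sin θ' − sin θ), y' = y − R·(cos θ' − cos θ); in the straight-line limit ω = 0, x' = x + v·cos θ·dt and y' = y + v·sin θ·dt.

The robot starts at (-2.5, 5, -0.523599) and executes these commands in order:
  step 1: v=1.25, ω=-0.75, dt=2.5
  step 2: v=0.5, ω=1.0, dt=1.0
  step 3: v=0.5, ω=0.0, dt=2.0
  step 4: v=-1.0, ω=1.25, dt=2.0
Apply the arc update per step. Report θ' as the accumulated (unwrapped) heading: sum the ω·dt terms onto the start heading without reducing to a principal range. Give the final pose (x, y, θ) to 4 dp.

step 1: θ'=-2.3986 (R=-1.6667) → pose (-2.2058, 2.3292, -2.3986)
step 2: θ'=-1.3986 (R=0.5000) → pose (-2.3602, 1.8753, -1.3986)
step 3: θ'=-1.3986 (straight) → pose (-2.1889, 0.8901, -1.3986)
step 4: θ'=1.1014 (R=-0.8000) → pose (-3.6905, 1.1149, 1.1014)

(-3.6905, 1.1149, 1.1014)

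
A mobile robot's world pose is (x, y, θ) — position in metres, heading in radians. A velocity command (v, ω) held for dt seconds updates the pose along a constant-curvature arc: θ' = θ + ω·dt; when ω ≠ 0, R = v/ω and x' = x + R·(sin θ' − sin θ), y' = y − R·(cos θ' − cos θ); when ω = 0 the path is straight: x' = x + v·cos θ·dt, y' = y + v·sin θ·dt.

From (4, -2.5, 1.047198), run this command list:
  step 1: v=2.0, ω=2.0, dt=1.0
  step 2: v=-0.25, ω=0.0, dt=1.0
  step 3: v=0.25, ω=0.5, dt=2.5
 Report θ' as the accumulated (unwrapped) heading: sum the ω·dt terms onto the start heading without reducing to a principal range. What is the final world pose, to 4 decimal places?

(2.9725, -1.3241, 4.2972)

step 1: θ'=3.0472 (R=1.0000) → pose (3.2282, -1.0045, 3.0472)
step 2: θ'=3.0472 (straight) → pose (3.4771, -1.0280, 3.0472)
step 3: θ'=4.2972 (R=0.5000) → pose (2.9725, -1.3241, 4.2972)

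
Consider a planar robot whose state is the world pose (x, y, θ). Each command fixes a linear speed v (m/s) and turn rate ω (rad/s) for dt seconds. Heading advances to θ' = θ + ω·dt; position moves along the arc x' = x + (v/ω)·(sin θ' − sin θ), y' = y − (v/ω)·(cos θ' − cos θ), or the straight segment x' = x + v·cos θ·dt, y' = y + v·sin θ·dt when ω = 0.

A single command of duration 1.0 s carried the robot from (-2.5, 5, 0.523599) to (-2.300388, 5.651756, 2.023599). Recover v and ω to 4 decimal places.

v = 0.7500, ω = 1.5000

Δθ = 2.023599 − 0.523599 = 1.500000
ω = Δθ/dt = 1.500000/1.0 = 1.5000
R = −Δy/(cos θ' − cos θ) = 0.5000
v = R·ω = 0.5000·1.5000 = 0.7500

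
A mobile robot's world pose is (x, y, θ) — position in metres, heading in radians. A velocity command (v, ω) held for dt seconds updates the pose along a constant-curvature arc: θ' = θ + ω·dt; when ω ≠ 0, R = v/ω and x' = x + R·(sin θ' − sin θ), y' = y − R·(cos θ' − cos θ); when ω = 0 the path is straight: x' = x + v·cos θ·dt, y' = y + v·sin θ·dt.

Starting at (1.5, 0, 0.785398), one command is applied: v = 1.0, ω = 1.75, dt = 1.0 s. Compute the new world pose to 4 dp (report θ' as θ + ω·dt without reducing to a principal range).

(1.4215, 0.8737, 2.5354)

θ' = 0.7854 + 1.75·1.0 = 2.5354
R = v/ω = 1.0/1.75 = 0.5714
x' = 1.5 + 0.5714·(sin 2.5354 − sin 0.7854) = 1.4215
y' = 0 − 0.5714·(cos 2.5354 − cos 0.7854) = 0.8737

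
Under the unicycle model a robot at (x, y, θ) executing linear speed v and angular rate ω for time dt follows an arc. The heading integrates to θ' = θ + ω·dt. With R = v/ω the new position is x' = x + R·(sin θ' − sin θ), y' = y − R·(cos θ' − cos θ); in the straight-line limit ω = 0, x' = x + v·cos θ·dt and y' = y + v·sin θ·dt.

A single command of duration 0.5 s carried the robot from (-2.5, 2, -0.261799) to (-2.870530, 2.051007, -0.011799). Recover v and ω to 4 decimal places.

Δθ = -0.011799 − -0.261799 = 0.250000
ω = Δθ/dt = 0.250000/0.5 = 0.5000
R = Δx/(sin θ' − sin θ) = -1.5000
v = R·ω = -1.5000·0.5000 = -0.7500

v = -0.7500, ω = 0.5000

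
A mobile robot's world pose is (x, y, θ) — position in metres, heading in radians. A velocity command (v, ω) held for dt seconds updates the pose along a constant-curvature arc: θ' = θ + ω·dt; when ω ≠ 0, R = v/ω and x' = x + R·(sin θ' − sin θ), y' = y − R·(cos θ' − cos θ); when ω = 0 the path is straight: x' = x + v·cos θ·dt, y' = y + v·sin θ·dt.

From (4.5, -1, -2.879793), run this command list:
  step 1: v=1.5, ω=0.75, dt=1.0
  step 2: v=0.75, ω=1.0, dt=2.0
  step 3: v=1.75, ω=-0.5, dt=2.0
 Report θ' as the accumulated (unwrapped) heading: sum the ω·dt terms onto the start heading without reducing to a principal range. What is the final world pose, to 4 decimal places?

(6.5730, -4.9892, -1.1298)

step 1: θ'=-2.1298 (R=2.0000) → pose (3.3221, -1.8712, -2.1298)
step 2: θ'=-0.1298 (R=0.7500) → pose (3.8608, -3.0126, -0.1298)
step 3: θ'=-1.1298 (R=-3.5000) → pose (6.5730, -4.9892, -1.1298)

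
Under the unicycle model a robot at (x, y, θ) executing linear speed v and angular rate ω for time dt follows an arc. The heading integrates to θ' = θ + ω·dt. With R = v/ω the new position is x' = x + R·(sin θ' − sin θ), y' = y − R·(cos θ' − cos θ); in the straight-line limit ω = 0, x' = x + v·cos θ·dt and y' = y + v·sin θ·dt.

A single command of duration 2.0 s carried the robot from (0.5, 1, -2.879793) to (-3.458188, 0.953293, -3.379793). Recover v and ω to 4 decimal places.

v = 2.0000, ω = -0.2500

Δθ = -3.379793 − -2.879793 = -0.500000
ω = Δθ/dt = -0.500000/2.0 = -0.2500
R = Δx/(sin θ' − sin θ) = -8.0000
v = R·ω = -8.0000·-0.2500 = 2.0000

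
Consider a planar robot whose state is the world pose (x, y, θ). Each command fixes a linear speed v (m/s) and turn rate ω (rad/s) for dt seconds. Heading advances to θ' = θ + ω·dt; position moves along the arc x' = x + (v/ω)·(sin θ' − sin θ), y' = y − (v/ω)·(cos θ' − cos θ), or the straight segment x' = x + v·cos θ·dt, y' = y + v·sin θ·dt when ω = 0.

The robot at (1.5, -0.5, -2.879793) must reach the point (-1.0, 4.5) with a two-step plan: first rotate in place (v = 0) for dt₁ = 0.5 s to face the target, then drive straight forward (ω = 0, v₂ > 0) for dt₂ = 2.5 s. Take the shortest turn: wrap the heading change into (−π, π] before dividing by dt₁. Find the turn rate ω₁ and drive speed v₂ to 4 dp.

heading to target = atan2(4.5−-0.5, -1−1.5) = 2.0344
Δθ = wrap(2.0344 − -2.8798) = -1.3689; ω₁ = Δθ/dt₁ = -2.7379
distance = √((-1−1.5)² + (4.5−-0.5)²) = 5.5902; v₂ = distance/dt₂ = 2.2361

ω₁ = -2.7379, v₂ = 2.2361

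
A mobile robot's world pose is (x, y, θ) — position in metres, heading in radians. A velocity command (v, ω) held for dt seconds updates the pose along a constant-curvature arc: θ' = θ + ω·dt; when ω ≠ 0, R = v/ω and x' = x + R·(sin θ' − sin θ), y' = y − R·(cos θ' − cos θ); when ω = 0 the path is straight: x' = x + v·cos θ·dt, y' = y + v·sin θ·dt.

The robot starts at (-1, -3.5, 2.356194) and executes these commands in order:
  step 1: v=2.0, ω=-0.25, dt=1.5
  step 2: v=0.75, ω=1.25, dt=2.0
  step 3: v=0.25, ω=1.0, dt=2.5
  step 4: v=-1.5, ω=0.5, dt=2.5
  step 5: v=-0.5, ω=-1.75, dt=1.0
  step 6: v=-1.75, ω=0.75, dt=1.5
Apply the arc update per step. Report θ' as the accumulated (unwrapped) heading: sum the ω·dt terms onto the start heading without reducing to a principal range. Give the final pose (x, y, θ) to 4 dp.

step 1: θ'=1.9812 (R=-8.0000) → pose (-2.6788, -1.0349, 1.9812)
step 2: θ'=4.4812 (R=0.6000) → pose (-3.8131, -1.1368, 4.4812)
step 3: θ'=6.9812 (R=0.2500) → pose (-3.4090, -1.3857, 6.9812)
step 4: θ'=8.2312 (R=-3.0000) → pose (-4.2700, -4.7890, 8.2312)
step 5: θ'=6.4812 (R=0.2857) → pose (-4.4795, -5.1744, 6.4812)
step 6: θ'=7.6062 (R=-2.3333) → pose (-6.2825, -6.8899, 7.6062)

(-6.2825, -6.8899, 7.6062)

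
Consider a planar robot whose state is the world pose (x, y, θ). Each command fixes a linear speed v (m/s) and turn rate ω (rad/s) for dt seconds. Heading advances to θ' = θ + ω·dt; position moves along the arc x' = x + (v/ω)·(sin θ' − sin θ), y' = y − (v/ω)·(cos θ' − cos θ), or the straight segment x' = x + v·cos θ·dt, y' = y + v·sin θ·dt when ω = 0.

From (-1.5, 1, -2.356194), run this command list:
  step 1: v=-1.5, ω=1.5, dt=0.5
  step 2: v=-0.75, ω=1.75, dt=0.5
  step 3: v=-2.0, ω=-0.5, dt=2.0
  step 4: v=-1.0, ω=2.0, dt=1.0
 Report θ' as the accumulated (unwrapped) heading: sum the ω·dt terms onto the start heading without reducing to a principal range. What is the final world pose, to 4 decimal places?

(-3.2538, 6.1842, 0.2688)

step 1: θ'=-1.6062 (R=-1.0000) → pose (-1.2077, 1.6717, -1.6062)
step 2: θ'=-0.7312 (R=-0.4286) → pose (-1.3499, 2.0059, -0.7312)
step 3: θ'=-1.7312 (R=4.0000) → pose (-2.6275, 5.6223, -1.7312)
step 4: θ'=0.2688 (R=-0.5000) → pose (-3.2538, 6.1842, 0.2688)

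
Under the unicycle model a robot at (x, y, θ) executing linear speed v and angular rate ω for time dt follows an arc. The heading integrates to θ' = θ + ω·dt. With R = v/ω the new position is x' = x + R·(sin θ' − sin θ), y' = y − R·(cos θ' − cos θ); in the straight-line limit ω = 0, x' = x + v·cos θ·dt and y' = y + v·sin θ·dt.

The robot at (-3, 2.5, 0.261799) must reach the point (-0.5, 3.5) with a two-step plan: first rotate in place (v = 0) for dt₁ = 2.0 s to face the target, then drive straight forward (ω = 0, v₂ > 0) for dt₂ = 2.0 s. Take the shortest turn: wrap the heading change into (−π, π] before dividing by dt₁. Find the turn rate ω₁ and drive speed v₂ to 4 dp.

ω₁ = 0.0594, v₂ = 1.3463

heading to target = atan2(3.5−2.5, -0.5−-3) = 0.3805
Δθ = wrap(0.3805 − 0.2618) = 0.1187; ω₁ = Δθ/dt₁ = 0.0594
distance = √((-0.5−-3)² + (3.5−2.5)²) = 2.6926; v₂ = distance/dt₂ = 1.3463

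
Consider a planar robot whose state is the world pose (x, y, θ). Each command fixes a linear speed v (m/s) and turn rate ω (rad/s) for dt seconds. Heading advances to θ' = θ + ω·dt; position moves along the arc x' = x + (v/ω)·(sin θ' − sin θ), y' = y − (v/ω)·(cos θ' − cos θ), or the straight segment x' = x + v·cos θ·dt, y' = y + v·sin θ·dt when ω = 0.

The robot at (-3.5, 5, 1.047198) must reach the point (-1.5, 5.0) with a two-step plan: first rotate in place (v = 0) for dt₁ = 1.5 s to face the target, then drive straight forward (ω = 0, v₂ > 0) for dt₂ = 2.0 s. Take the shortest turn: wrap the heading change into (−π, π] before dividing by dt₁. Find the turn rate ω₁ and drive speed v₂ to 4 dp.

ω₁ = -0.6981, v₂ = 1.0000

heading to target = atan2(5−5, -1.5−-3.5) = 0.0000
Δθ = wrap(0.0000 − 1.0472) = -1.0472; ω₁ = Δθ/dt₁ = -0.6981
distance = √((-1.5−-3.5)² + (5−5)²) = 2.0000; v₂ = distance/dt₂ = 1.0000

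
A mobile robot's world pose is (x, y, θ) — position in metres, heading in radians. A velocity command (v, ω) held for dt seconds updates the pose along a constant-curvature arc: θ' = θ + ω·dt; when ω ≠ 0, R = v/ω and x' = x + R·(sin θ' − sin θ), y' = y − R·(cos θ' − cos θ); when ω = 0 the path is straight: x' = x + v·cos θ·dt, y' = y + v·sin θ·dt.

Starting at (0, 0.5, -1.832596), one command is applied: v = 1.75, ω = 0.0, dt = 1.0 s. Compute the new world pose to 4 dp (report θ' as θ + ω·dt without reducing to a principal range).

θ' = -1.8326 + 0.0·1.0 = -1.8326
ω = 0 → straight: x' = 0 + 1.75·cos(-1.8326)·1.0 = -0.4529
y' = 0.5 + 1.75·sin(-1.8326)·1.0 = -1.1904

(-0.4529, -1.1904, -1.8326)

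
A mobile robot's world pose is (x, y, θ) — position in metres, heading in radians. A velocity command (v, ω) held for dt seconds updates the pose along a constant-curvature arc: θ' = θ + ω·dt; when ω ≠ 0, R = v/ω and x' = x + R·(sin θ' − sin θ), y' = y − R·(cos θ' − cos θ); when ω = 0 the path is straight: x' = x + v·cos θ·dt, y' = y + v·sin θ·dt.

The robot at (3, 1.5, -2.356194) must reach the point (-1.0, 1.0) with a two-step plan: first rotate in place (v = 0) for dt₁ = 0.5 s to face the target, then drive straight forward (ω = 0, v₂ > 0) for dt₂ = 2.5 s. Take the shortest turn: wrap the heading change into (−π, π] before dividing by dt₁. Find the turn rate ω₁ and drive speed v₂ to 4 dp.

ω₁ = -1.3221, v₂ = 1.6125

heading to target = atan2(1−1.5, -1−3) = -3.0172
Δθ = wrap(-3.0172 − -2.3562) = -0.6610; ω₁ = Δθ/dt₁ = -1.3221
distance = √((-1−3)² + (1−1.5)²) = 4.0311; v₂ = distance/dt₂ = 1.6125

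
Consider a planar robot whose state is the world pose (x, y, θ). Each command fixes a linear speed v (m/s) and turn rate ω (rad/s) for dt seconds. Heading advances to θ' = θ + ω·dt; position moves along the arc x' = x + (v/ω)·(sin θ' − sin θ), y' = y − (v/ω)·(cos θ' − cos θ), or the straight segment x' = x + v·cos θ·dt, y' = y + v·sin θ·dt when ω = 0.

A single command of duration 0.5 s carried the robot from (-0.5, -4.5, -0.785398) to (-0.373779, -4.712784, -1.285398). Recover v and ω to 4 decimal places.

Δθ = -1.285398 − -0.785398 = -0.500000
ω = Δθ/dt = -0.500000/0.5 = -1.0000
R = −Δy/(cos θ' − cos θ) = -0.5000
v = R·ω = -0.5000·-1.0000 = 0.5000

v = 0.5000, ω = -1.0000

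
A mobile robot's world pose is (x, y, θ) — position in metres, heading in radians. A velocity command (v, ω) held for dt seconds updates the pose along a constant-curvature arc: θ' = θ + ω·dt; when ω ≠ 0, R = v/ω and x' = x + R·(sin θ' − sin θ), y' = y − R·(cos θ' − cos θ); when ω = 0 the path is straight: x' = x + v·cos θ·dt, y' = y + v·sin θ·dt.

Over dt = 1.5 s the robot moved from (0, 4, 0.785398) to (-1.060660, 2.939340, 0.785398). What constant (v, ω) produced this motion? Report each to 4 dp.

v = -1.0000, ω = 0.0000

Δθ = 0.785398 − 0.785398 = 0.000000
ω = Δθ/dt = 0.000000/1.5 = 0.0000
ω = 0 → v = (Δx·cos θ + Δy·sin θ)/dt = -1.0000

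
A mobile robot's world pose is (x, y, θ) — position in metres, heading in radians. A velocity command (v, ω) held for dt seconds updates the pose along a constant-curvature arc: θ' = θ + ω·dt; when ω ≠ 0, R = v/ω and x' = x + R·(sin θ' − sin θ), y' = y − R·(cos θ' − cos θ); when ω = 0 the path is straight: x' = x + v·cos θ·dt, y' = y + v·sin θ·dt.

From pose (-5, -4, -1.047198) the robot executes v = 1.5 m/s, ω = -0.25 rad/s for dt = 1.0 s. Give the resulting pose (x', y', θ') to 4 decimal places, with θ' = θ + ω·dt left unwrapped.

(-4.4193, -5.3788, -1.2972)

θ' = -1.0472 + -0.25·1.0 = -1.2972
R = v/ω = 1.5/-0.25 = -6.0000
x' = -5 + -6.0000·(sin -1.2972 − sin -1.0472) = -4.4193
y' = -4 − -6.0000·(cos -1.2972 − cos -1.0472) = -5.3788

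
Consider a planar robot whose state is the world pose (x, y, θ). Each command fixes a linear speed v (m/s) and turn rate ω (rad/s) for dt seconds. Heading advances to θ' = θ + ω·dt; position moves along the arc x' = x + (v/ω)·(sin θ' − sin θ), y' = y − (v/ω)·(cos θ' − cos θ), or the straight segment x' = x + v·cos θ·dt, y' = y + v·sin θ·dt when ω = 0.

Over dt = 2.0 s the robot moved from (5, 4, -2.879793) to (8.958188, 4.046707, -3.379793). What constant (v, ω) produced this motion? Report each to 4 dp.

Δθ = -3.379793 − -2.879793 = -0.500000
ω = Δθ/dt = -0.500000/2.0 = -0.2500
R = Δx/(sin θ' − sin θ) = 8.0000
v = R·ω = 8.0000·-0.2500 = -2.0000

v = -2.0000, ω = -0.2500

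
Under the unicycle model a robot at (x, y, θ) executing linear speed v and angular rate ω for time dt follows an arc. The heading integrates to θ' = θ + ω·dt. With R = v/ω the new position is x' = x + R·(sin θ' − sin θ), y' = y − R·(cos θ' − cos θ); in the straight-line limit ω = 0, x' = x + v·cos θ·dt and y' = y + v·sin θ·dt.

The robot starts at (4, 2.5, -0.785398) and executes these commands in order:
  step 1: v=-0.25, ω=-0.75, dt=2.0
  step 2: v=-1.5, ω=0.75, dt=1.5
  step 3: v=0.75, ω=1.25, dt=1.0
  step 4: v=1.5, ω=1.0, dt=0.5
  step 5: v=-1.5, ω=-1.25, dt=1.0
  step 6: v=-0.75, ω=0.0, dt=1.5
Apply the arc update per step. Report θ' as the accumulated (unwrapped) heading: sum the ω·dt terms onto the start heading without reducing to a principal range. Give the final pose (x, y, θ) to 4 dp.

(3.3190, 5.6916, -0.6604)

step 1: θ'=-2.2854 (R=0.3333) → pose (3.9839, 2.9541, -2.2854)
step 2: θ'=-1.1604 (R=-2.0000) → pose (4.3071, 5.0627, -1.1604)
step 3: θ'=0.0896 (R=0.6000) → pose (4.9110, 4.7045, 0.0896)
step 4: θ'=0.5896 (R=1.5000) → pose (5.6108, 4.9518, 0.5896)
step 5: θ'=-0.6604 (R=1.2000) → pose (4.2075, 5.0015, -0.6604)
step 6: θ'=-0.6604 (straight) → pose (3.3190, 5.6916, -0.6604)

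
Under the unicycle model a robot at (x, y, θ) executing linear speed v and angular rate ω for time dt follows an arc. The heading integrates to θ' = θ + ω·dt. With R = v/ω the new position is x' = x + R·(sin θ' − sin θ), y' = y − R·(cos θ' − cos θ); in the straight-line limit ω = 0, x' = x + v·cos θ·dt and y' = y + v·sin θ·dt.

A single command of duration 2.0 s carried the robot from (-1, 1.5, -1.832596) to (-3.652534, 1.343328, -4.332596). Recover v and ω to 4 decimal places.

v = 1.7500, ω = -1.2500

Δθ = -4.332596 − -1.832596 = -2.500000
ω = Δθ/dt = -2.500000/2.0 = -1.2500
R = Δx/(sin θ' − sin θ) = -1.4000
v = R·ω = -1.4000·-1.2500 = 1.7500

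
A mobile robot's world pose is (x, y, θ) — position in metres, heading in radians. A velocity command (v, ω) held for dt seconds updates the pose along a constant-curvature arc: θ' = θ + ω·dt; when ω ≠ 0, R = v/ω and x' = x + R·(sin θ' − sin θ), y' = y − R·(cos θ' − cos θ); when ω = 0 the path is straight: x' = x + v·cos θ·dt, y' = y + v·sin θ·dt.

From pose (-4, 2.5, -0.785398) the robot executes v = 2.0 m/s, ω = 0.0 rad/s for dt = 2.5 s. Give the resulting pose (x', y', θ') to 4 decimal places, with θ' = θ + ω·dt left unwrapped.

(-0.4645, -1.0355, -0.7854)

θ' = -0.7854 + 0.0·2.5 = -0.7854
ω = 0 → straight: x' = -4 + 2.0·cos(-0.7854)·2.5 = -0.4645
y' = 2.5 + 2.0·sin(-0.7854)·2.5 = -1.0355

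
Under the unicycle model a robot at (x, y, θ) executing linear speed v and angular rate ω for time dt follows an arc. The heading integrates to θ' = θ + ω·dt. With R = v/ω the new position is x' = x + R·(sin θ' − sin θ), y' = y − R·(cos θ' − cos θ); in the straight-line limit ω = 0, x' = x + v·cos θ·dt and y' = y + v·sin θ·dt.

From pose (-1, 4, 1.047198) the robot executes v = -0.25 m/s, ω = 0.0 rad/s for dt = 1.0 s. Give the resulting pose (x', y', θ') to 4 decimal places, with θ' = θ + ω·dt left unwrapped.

(-1.1250, 3.7835, 1.0472)

θ' = 1.0472 + 0.0·1.0 = 1.0472
ω = 0 → straight: x' = -1 + -0.25·cos(1.0472)·1.0 = -1.1250
y' = 4 + -0.25·sin(1.0472)·1.0 = 3.7835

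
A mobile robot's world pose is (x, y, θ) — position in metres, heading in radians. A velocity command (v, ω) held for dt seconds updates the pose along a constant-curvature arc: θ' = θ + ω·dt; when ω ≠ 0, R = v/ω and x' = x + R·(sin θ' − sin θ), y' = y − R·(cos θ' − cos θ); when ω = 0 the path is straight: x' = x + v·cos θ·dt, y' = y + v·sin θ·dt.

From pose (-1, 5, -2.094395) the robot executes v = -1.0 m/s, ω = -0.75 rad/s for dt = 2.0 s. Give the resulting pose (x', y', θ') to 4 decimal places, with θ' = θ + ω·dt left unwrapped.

θ' = -2.0944 + -0.75·2.0 = -3.5944
R = v/ω = -1.0/-0.75 = 1.3333
x' = -1 + 1.3333·(sin -3.5944 − sin -2.0944) = 0.7380
y' = 5 − 1.3333·(cos -3.5944 − cos -2.0944) = 5.5323

(0.7380, 5.5323, -3.5944)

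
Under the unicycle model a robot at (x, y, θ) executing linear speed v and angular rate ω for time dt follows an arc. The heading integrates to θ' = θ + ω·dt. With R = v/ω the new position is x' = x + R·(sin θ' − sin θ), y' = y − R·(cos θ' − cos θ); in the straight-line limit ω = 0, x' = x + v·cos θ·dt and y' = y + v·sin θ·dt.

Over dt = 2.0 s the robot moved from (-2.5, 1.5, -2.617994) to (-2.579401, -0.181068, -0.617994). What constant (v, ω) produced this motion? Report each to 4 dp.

v = 1.0000, ω = 1.0000

Δθ = -0.617994 − -2.617994 = 2.000000
ω = Δθ/dt = 2.000000/2.0 = 1.0000
R = −Δy/(cos θ' − cos θ) = 1.0000
v = R·ω = 1.0000·1.0000 = 1.0000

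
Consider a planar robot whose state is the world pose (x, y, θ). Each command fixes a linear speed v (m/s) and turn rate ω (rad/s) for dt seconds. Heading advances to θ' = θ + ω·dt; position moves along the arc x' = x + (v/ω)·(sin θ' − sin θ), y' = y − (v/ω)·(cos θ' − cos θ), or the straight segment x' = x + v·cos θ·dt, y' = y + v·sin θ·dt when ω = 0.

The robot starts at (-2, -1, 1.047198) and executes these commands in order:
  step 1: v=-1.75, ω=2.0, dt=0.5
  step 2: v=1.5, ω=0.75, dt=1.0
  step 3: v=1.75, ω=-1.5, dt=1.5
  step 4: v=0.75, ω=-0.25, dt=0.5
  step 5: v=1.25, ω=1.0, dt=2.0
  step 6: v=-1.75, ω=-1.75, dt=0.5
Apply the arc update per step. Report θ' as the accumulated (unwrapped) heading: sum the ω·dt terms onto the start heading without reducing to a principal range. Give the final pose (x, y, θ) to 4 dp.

step 1: θ'=2.0472 (R=-0.8750) → pose (-2.0198, -1.8388, 2.0472)
step 2: θ'=2.7972 (R=2.0000) → pose (-3.1218, -0.8734, 2.7972)
step 3: θ'=0.5472 (R=-1.1667) → pose (-3.3350, 1.2211, 0.5472)
step 4: θ'=0.4222 (R=-3.0000) → pose (-3.0034, 1.3957, 0.4222)
step 5: θ'=2.4222 (R=1.2500) → pose (-2.6919, 3.4762, 2.4222)
step 6: θ'=1.5472 (R=1.0000) → pose (-2.3511, 2.7004, 1.5472)

(-2.3511, 2.7004, 1.5472)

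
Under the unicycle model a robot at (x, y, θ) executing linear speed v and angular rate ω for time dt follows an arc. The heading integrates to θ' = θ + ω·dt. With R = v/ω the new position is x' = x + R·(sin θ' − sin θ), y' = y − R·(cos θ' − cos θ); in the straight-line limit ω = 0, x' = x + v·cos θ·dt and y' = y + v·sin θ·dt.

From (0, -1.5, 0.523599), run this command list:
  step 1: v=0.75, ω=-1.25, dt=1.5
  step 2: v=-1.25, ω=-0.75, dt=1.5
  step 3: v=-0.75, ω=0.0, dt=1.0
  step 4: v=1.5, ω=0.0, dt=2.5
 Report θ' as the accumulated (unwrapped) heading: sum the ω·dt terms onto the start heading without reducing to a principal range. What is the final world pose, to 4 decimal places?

(-0.8767, -2.0666, -2.4764)

step 1: θ'=-1.3514 (R=-0.6000) → pose (0.8856, -1.8890, -1.3514)
step 2: θ'=-2.4764 (R=1.6667) → pose (1.4836, -0.2150, -2.4764)
step 3: θ'=-2.4764 (straight) → pose (2.0737, 0.2479, -2.4764)
step 4: θ'=-2.4764 (straight) → pose (-0.8767, -2.0666, -2.4764)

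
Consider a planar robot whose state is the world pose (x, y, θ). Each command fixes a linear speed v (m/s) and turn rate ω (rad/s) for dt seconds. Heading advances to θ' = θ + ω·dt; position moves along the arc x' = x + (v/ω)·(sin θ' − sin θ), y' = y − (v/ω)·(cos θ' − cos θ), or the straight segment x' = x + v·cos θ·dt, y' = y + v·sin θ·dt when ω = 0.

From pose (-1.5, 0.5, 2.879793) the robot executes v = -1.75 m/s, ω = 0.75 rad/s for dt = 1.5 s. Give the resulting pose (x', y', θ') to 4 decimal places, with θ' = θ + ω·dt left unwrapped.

(0.8771, 1.2371, 4.0048)

θ' = 2.8798 + 0.75·1.5 = 4.0048
R = v/ω = -1.75/0.75 = -2.3333
x' = -1.5 + -2.3333·(sin 4.0048 − sin 2.8798) = 0.8771
y' = 0.5 − -2.3333·(cos 4.0048 − cos 2.8798) = 1.2371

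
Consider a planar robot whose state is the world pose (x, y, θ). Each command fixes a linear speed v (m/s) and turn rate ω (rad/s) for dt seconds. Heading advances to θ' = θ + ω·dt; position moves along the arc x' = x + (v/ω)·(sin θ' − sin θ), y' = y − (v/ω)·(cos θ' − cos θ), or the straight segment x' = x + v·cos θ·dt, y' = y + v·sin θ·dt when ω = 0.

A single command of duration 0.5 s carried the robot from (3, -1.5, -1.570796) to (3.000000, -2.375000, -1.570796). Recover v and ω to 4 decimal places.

Δθ = -1.570796 − -1.570796 = 0.000000
ω = Δθ/dt = 0.000000/0.5 = 0.0000
ω = 0 → v = (Δx·cos θ + Δy·sin θ)/dt = 1.7500

v = 1.7500, ω = 0.0000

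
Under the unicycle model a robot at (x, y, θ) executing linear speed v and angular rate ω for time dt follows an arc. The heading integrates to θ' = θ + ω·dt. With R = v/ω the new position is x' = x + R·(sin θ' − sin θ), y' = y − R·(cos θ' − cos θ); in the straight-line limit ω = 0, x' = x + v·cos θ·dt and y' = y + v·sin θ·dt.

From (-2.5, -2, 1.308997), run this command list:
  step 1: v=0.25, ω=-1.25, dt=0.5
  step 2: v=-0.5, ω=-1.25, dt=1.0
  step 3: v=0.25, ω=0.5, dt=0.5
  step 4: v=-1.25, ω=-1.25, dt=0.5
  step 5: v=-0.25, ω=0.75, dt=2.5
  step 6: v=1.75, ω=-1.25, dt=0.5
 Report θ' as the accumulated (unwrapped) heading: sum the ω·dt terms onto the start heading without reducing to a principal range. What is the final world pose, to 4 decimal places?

(-3.1226, -1.1130, 0.3090)

step 1: θ'=0.6840 (R=-0.2000) → pose (-2.4332, -1.8968, 0.6840)
step 2: θ'=-0.5660 (R=0.4000) → pose (-2.9005, -1.9244, -0.5660)
step 3: θ'=-0.3160 (R=0.5000) → pose (-2.7877, -1.9776, -0.3160)
step 4: θ'=-0.9410 (R=1.0000) → pose (-3.2851, -1.6161, -0.9410)
step 5: θ'=0.9340 (R=-0.3333) → pose (-3.8225, -1.6142, 0.9340)
step 6: θ'=0.3090 (R=-1.4000) → pose (-3.1226, -1.1130, 0.3090)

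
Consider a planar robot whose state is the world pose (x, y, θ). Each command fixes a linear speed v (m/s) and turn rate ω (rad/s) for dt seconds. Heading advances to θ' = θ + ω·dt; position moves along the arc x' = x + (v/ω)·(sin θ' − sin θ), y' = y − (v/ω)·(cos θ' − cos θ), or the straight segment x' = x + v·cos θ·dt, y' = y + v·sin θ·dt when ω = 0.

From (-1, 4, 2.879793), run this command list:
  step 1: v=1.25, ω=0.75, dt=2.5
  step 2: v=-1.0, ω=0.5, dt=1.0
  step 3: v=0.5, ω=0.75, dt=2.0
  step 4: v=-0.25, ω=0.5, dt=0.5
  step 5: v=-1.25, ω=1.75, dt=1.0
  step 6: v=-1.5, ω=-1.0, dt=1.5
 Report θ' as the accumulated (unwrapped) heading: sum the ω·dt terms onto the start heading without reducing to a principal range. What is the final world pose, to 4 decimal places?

(-2.2755, -0.1706, 7.2548)

step 1: θ'=4.7548 (R=1.6667) → pose (-3.0965, 2.3195, 4.7548)
step 2: θ'=5.2548 (R=-2.0000) → pose (-3.3818, 3.2671, 5.2548)
step 3: θ'=6.7548 (R=0.6667) → pose (-2.5079, 3.0173, 6.7548)
step 4: θ'=7.0048 (R=-0.5000) → pose (-2.6111, 2.9473, 7.0048)
step 5: θ'=8.7548 (R=-0.7143) → pose (-2.5828, 1.8511, 8.7548)
step 6: θ'=7.2548 (R=1.5000) → pose (-2.2755, -0.1706, 7.2548)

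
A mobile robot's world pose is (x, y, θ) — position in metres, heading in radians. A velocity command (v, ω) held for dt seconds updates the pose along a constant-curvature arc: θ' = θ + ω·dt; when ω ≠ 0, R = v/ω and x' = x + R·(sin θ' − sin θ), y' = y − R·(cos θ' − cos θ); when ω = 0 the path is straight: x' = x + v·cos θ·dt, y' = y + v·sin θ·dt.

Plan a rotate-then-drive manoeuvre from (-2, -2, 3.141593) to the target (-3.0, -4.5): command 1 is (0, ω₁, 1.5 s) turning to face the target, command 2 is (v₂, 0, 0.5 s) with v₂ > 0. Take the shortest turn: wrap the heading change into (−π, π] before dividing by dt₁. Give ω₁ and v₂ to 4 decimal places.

heading to target = atan2(-4.5−-2, -3−-2) = -1.9513
Δθ = wrap(-1.9513 − 3.1416) = 1.1903; ω₁ = Δθ/dt₁ = 0.7935
distance = √((-3−-2)² + (-4.5−-2)²) = 2.6926; v₂ = distance/dt₂ = 5.3852

ω₁ = 0.7935, v₂ = 5.3852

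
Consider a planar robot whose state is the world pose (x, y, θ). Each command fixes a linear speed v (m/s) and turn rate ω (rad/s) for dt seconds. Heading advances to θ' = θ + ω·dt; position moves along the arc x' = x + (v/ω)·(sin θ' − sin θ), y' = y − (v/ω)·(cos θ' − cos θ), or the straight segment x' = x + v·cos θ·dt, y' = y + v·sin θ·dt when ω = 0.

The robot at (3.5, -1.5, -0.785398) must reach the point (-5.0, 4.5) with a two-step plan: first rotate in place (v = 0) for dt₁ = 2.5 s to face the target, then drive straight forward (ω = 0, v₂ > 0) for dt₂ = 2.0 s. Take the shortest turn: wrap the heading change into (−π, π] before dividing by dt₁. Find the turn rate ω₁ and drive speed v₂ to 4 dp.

heading to target = atan2(4.5−-1.5, -5−3.5) = 2.5269
Δθ = wrap(2.5269 − -0.7854) = -2.9709; ω₁ = Δθ/dt₁ = -1.1883
distance = √((-5−3.5)² + (4.5−-1.5)²) = 10.4043; v₂ = distance/dt₂ = 5.2022

ω₁ = -1.1883, v₂ = 5.2022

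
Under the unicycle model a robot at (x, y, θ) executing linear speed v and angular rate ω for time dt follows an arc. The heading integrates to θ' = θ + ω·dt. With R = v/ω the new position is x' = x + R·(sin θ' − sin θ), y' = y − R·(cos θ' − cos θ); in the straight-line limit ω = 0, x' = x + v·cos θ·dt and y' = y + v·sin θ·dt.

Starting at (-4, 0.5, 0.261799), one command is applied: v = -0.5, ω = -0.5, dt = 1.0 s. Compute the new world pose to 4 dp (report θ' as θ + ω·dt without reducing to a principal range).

θ' = 0.2618 + -0.5·1.0 = -0.2382
R = v/ω = -0.5/-0.5 = 1.0000
x' = -4 + 1.0000·(sin -0.2382 − sin 0.2618) = -4.4948
y' = 0.5 − 1.0000·(cos -0.2382 − cos 0.2618) = 0.4942

(-4.4948, 0.4942, -0.2382)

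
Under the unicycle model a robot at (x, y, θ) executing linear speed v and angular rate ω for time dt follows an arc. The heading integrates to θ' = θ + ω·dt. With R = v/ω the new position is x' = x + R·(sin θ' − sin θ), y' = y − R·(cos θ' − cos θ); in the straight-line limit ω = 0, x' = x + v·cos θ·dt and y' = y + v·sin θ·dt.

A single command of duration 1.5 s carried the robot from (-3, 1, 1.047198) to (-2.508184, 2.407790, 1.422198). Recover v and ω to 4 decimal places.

Δθ = 1.422198 − 1.047198 = 0.375000
ω = Δθ/dt = 0.375000/1.5 = 0.2500
R = −Δy/(cos θ' − cos θ) = 4.0000
v = R·ω = 4.0000·0.2500 = 1.0000

v = 1.0000, ω = 0.2500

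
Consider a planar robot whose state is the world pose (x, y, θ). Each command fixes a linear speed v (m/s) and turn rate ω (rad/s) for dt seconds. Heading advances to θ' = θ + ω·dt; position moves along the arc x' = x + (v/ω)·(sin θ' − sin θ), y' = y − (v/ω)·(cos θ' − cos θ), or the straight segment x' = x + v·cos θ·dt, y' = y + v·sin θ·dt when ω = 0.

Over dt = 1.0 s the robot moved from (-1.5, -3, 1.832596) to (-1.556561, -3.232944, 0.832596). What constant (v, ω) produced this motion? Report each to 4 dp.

Δθ = 0.832596 − 1.832596 = -1.000000
ω = Δθ/dt = -1.000000/1.0 = -1.0000
R = −Δy/(cos θ' − cos θ) = 0.2500
v = R·ω = 0.2500·-1.0000 = -0.2500

v = -0.2500, ω = -1.0000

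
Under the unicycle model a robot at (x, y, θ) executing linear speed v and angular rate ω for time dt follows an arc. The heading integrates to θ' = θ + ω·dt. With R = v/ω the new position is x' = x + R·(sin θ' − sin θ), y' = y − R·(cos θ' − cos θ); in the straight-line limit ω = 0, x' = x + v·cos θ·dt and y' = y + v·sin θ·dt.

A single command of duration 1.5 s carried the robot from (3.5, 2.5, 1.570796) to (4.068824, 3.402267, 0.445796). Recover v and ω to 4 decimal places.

Δθ = 0.445796 − 1.570796 = -1.125000
ω = Δθ/dt = -1.125000/1.5 = -0.7500
R = −Δy/(cos θ' − cos θ) = -1.0000
v = R·ω = -1.0000·-0.7500 = 0.7500

v = 0.7500, ω = -0.7500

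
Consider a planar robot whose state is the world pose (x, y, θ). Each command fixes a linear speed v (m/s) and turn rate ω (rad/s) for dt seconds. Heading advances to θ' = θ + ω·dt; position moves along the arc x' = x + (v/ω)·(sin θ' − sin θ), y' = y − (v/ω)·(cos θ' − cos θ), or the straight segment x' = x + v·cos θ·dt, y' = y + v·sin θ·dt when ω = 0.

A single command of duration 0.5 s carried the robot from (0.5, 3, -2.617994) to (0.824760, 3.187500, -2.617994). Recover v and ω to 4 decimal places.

v = -0.7500, ω = 0.0000

Δθ = -2.617994 − -2.617994 = 0.000000
ω = Δθ/dt = 0.000000/0.5 = 0.0000
ω = 0 → v = (Δx·cos θ + Δy·sin θ)/dt = -0.7500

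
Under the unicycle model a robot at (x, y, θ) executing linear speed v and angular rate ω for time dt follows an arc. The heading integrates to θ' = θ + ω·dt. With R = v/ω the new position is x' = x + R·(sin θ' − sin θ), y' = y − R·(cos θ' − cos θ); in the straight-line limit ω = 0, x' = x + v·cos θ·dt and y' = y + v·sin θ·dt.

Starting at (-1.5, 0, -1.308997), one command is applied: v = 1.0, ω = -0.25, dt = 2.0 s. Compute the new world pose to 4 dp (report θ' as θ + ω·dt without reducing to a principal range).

(-1.4766, -1.9791, -1.8090)

θ' = -1.3090 + -0.25·2.0 = -1.8090
R = v/ω = 1.0/-0.25 = -4.0000
x' = -1.5 + -4.0000·(sin -1.8090 − sin -1.3090) = -1.4766
y' = 0 − -4.0000·(cos -1.8090 − cos -1.3090) = -1.9791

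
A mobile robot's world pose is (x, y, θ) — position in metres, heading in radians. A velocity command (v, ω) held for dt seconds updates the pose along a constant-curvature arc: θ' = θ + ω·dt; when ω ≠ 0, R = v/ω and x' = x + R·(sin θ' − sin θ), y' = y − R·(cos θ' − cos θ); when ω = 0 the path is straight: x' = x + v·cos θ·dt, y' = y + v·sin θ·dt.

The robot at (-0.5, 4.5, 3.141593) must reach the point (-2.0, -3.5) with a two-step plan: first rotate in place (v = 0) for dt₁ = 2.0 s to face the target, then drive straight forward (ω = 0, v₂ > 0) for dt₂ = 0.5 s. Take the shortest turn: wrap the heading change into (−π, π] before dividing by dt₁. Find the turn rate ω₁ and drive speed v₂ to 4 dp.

ω₁ = 0.6927, v₂ = 16.2788

heading to target = atan2(-3.5−4.5, -2−-0.5) = -1.7561
Δθ = wrap(-1.7561 − 3.1416) = 1.3854; ω₁ = Δθ/dt₁ = 0.6927
distance = √((-2−-0.5)² + (-3.5−4.5)²) = 8.1394; v₂ = distance/dt₂ = 16.2788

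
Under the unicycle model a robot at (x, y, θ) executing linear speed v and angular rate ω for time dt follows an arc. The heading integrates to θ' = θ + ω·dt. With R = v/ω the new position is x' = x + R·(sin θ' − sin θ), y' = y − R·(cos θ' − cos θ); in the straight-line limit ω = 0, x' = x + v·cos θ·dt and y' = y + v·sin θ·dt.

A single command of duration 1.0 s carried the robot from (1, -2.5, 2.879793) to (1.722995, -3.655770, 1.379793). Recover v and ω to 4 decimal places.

v = -1.5000, ω = -1.5000

Δθ = 1.379793 − 2.879793 = -1.500000
ω = Δθ/dt = -1.500000/1.0 = -1.5000
R = −Δy/(cos θ' − cos θ) = 1.0000
v = R·ω = 1.0000·-1.5000 = -1.5000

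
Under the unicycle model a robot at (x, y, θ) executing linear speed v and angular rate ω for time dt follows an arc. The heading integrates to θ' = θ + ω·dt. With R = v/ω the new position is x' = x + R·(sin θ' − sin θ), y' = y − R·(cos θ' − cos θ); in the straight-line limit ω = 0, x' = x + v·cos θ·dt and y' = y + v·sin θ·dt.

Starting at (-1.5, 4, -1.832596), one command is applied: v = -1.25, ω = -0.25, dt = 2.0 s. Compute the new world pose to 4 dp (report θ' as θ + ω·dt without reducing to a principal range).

(-0.2883, 6.1570, -2.3326)

θ' = -1.8326 + -0.25·2.0 = -2.3326
R = v/ω = -1.25/-0.25 = 5.0000
x' = -1.5 + 5.0000·(sin -2.3326 − sin -1.8326) = -0.2883
y' = 4 − 5.0000·(cos -2.3326 − cos -1.8326) = 6.1570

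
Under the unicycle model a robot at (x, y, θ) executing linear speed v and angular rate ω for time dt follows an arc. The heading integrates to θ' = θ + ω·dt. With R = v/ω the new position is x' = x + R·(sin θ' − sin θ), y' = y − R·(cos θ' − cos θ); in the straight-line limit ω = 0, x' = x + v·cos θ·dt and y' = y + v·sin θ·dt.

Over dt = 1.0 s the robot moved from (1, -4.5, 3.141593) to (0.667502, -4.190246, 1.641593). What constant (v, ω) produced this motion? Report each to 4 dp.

v = 0.5000, ω = -1.5000

Δθ = 1.641593 − 3.141593 = -1.500000
ω = Δθ/dt = -1.500000/1.0 = -1.5000
R = Δx/(sin θ' − sin θ) = -0.3333
v = R·ω = -0.3333·-1.5000 = 0.5000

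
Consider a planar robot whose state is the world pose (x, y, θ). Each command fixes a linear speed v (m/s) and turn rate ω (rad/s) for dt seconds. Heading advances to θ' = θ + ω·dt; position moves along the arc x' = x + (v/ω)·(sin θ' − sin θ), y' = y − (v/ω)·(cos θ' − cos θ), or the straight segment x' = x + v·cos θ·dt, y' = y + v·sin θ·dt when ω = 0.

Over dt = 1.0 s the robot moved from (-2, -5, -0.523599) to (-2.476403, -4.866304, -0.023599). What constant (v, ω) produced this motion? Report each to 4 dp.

Δθ = -0.023599 − -0.523599 = 0.500000
ω = Δθ/dt = 0.500000/1.0 = 0.5000
R = Δx/(sin θ' − sin θ) = -1.0000
v = R·ω = -1.0000·0.5000 = -0.5000

v = -0.5000, ω = 0.5000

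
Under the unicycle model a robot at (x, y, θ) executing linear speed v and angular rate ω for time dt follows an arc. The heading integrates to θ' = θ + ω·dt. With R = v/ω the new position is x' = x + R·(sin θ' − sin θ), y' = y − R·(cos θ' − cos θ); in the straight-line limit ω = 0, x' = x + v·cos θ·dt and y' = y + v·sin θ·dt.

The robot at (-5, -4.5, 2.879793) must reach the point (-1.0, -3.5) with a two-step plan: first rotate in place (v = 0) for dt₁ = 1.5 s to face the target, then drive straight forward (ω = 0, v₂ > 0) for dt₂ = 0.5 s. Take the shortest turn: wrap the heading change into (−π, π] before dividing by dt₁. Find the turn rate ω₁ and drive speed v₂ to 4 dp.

heading to target = atan2(-3.5−-4.5, -1−-5) = 0.2450
Δθ = wrap(0.2450 − 2.8798) = -2.6348; ω₁ = Δθ/dt₁ = -1.7565
distance = √((-1−-5)² + (-3.5−-4.5)²) = 4.1231; v₂ = distance/dt₂ = 8.2462

ω₁ = -1.7565, v₂ = 8.2462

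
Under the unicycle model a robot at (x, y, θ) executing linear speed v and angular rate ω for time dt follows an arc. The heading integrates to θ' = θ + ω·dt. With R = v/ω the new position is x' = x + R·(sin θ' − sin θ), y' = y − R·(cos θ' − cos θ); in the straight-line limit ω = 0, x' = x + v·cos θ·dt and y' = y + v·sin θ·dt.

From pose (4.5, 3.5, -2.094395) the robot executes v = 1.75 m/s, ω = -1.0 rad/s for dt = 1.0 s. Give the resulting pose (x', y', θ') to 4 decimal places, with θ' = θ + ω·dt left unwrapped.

θ' = -2.0944 + -1.0·1.0 = -3.0944
R = v/ω = 1.75/-1.0 = -1.7500
x' = 4.5 + -1.7500·(sin -3.0944 − sin -2.0944) = 3.0670
y' = 3.5 − -1.7500·(cos -3.0944 − cos -2.0944) = 2.6269

(3.0670, 2.6269, -3.0944)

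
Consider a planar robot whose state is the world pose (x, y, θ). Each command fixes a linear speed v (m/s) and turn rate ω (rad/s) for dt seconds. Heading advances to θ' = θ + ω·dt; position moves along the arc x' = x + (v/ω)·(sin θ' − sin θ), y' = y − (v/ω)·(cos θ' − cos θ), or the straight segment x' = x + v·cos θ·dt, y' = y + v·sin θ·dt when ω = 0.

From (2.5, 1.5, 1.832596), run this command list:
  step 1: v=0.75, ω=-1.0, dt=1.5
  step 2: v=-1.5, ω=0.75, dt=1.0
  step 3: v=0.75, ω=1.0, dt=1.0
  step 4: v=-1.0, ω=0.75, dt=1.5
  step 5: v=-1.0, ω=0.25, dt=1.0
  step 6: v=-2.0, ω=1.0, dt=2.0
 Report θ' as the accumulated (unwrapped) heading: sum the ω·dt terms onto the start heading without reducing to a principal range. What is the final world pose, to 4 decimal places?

step 1: θ'=0.3326 (R=-0.7500) → pose (2.9796, 2.4030, 0.3326)
step 2: θ'=1.0826 (R=-2.0000) → pose (1.8662, 1.4507, 1.0826)
step 3: θ'=2.0826 (R=0.7500) → pose (1.8577, 2.1698, 2.0826)
step 4: θ'=3.2076 (R=-1.3333) → pose (3.1082, 1.4923, 3.2076)
step 5: θ'=3.4576 (R=-4.0000) → pose (4.0874, 1.6817, 3.4576)
step 6: θ'=5.4576 (R=-2.0000) → pose (4.9358, 4.9389, 5.4576)

(4.9358, 4.9389, 5.4576)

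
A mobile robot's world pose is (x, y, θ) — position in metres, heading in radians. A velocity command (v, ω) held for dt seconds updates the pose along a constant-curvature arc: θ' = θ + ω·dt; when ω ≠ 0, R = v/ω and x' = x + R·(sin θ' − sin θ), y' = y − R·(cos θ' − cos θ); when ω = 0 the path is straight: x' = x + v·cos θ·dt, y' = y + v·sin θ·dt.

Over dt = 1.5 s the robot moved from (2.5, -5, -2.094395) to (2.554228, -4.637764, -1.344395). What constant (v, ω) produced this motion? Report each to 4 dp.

Δθ = -1.344395 − -2.094395 = 0.750000
ω = Δθ/dt = 0.750000/1.5 = 0.5000
R = −Δy/(cos θ' − cos θ) = -0.5000
v = R·ω = -0.5000·0.5000 = -0.2500

v = -0.2500, ω = 0.5000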